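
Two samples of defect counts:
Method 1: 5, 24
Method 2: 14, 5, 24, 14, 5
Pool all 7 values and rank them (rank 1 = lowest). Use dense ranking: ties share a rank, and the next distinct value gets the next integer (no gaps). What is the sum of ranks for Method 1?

Sorted (ascending): 5, 5, 5, 14, 14, 24, 24
The 3 values of 5 share dense rank 1.
The 2 values of 14 share dense rank 2.
The 2 values of 24 share dense rank 3.
Method 1 values → pooled ranks: 5→1, 24→3
Rank sum = 1 + 3 = 4

4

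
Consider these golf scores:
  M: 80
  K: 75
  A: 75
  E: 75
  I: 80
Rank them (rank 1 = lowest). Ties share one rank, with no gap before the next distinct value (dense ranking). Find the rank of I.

2

Sorted (ascending): 75, 75, 75, 80, 80
The 3 values of 75 share dense rank 1.
The 2 values of 80 share dense rank 2.
I has value 80 → rank 2.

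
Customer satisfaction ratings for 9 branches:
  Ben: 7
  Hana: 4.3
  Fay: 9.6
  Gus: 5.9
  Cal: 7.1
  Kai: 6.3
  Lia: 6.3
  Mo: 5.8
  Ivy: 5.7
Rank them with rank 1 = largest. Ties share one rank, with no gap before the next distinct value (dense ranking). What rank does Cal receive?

2

Sorted (descending): 9.6, 7.1, 7, 6.3, 6.3, 5.9, 5.8, 5.7, 4.3
The 2 values of 6.3 share dense rank 4.
Remaining distinct values take the next consecutive integers.
Cal has value 7.1 → rank 2.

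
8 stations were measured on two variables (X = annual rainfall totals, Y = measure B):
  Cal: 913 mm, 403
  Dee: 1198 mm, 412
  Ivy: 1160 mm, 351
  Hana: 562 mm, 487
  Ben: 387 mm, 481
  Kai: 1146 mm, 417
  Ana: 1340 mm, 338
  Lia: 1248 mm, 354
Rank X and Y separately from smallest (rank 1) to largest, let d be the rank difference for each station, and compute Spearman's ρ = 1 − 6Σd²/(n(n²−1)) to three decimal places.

-0.810

Ranks of variable 1: 3, 6, 5, 2, 1, 4, 8, 7
Ranks of variable 2: 4, 5, 2, 8, 7, 6, 1, 3
d = r₁ − r₂: -1, 1, 3, -6, -6, -2, 7, 4
d²: 1, 1, 9, 36, 36, 4, 49, 16; Σd² = 152
ρ = 1 − 6·152/(8·63) = 1 − 912/504 = -0.810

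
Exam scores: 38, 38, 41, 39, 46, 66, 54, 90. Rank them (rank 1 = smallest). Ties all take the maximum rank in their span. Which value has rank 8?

90

Sorted (ascending): 38, 38, 39, 41, 46, 54, 66, 90
The 2 values of 38 occupy positions 1–2 → each gets rank 2.
Rank 8 → value 90.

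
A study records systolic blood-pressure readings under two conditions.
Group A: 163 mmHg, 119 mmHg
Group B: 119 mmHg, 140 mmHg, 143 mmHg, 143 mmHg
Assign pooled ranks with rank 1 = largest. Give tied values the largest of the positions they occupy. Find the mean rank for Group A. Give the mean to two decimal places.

3.50

Sorted (descending): 163, 143, 143, 140, 119, 119
The 2 values of 143 occupy positions 2–3 → each gets rank 3.
The 2 values of 119 occupy positions 5–6 → each gets rank 6.
Group A values → pooled ranks: 163→1, 119→6
Mean rank = (1 + 6) / 2 = 3.50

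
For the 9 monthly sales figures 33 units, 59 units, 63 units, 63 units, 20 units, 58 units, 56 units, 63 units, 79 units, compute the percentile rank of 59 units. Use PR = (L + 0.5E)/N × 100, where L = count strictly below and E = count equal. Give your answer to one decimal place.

N = 9.
Strictly below 59: 4. Equal to 59: 1.
PR = (4 + 0.5·1)/9 × 100 = 50.0

50.0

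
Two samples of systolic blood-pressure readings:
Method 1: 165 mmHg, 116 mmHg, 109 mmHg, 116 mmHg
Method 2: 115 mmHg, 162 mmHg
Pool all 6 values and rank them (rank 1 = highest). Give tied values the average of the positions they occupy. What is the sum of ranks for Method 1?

14

Sorted (descending): 165, 162, 116, 116, 115, 109
The 2 values of 116 occupy positions 3–4 → average rank (3+4)/2 = 3.5.
Method 1 values → pooled ranks: 165→1, 116→3.5, 109→6, 116→3.5
Rank sum = 1 + 3.5 + 6 + 3.5 = 14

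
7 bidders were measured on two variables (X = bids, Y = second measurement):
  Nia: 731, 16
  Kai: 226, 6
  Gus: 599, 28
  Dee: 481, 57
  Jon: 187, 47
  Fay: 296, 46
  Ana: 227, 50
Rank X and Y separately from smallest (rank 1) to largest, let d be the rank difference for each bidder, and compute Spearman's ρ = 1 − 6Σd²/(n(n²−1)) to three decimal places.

Ranks of variable 1: 7, 2, 6, 5, 1, 4, 3
Ranks of variable 2: 2, 1, 3, 7, 5, 4, 6
d = r₁ − r₂: 5, 1, 3, -2, -4, 0, -3
d²: 25, 1, 9, 4, 16, 0, 9; Σd² = 64
ρ = 1 − 6·64/(7·48) = 1 − 384/336 = -0.143

-0.143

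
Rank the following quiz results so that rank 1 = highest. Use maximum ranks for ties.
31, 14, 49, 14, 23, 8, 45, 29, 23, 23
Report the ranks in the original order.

3, 9, 1, 9, 7, 10, 2, 4, 7, 7

Sorted (descending): 49, 45, 31, 29, 23, 23, 23, 14, 14, 8
The 3 values of 23 occupy positions 5–7 → each gets rank 7.
The 2 values of 14 occupy positions 8–9 → each gets rank 9.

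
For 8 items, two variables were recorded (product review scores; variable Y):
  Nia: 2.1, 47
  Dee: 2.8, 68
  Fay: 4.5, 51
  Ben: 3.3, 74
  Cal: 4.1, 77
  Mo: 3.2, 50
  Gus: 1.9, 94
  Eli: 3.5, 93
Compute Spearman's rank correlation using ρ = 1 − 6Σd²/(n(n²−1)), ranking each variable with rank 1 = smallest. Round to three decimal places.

0.024

Ranks of variable 1: 2, 3, 8, 5, 7, 4, 1, 6
Ranks of variable 2: 1, 4, 3, 5, 6, 2, 8, 7
d = r₁ − r₂: 1, -1, 5, 0, 1, 2, -7, -1
d²: 1, 1, 25, 0, 1, 4, 49, 1; Σd² = 82
ρ = 1 − 6·82/(8·63) = 1 − 492/504 = 0.024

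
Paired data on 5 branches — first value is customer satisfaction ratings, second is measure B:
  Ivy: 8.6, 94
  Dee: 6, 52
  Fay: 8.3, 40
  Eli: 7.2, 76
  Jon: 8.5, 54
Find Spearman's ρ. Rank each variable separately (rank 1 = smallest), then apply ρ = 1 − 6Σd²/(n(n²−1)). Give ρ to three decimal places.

0.500

Ranks of variable 1: 5, 1, 3, 2, 4
Ranks of variable 2: 5, 2, 1, 4, 3
d = r₁ − r₂: 0, -1, 2, -2, 1
d²: 0, 1, 4, 4, 1; Σd² = 10
ρ = 1 − 6·10/(5·24) = 1 − 60/120 = 0.500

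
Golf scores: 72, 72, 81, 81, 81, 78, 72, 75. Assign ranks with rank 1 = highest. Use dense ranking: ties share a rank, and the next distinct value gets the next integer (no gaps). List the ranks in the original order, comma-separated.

Sorted (descending): 81, 81, 81, 78, 75, 72, 72, 72
The 3 values of 81 share dense rank 1.
The 3 values of 72 share dense rank 4.
Remaining distinct values take the next consecutive integers.

4, 4, 1, 1, 1, 2, 4, 3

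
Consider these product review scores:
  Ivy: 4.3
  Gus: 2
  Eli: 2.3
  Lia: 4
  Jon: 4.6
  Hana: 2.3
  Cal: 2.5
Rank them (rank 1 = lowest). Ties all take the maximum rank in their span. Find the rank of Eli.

3

Sorted (ascending): 2, 2.3, 2.3, 2.5, 4, 4.3, 4.6
The 2 values of 2.3 occupy positions 2–3 → each gets rank 3.
Eli has value 2.3 → rank 3.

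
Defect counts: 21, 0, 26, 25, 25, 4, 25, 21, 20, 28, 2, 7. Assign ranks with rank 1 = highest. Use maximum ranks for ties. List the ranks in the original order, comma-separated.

7, 12, 2, 5, 5, 10, 5, 7, 8, 1, 11, 9

Sorted (descending): 28, 26, 25, 25, 25, 21, 21, 20, 7, 4, 2, 0
The 3 values of 25 occupy positions 3–5 → each gets rank 5.
The 2 values of 21 occupy positions 6–7 → each gets rank 7.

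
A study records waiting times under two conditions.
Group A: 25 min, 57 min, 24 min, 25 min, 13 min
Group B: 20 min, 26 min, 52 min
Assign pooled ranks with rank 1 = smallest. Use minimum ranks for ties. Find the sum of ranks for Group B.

Sorted (ascending): 13, 20, 24, 25, 25, 26, 52, 57
The 2 values of 25 occupy positions 4–5 → each gets rank 4.
Group B values → pooled ranks: 20→2, 26→6, 52→7
Rank sum = 2 + 6 + 7 = 15

15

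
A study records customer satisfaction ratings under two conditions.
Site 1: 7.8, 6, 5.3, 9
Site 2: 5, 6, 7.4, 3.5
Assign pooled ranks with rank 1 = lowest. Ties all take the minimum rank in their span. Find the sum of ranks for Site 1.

22

Sorted (ascending): 3.5, 5, 5.3, 6, 6, 7.4, 7.8, 9
The 2 values of 6 occupy positions 4–5 → each gets rank 4.
Site 1 values → pooled ranks: 7.8→7, 6→4, 5.3→3, 9→8
Rank sum = 7 + 4 + 3 + 8 = 22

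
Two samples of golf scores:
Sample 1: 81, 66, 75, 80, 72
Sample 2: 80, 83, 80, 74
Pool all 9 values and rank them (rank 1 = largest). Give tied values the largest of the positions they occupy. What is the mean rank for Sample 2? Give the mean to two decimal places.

Sorted (descending): 83, 81, 80, 80, 80, 75, 74, 72, 66
The 3 values of 80 occupy positions 3–5 → each gets rank 5.
Sample 2 values → pooled ranks: 80→5, 83→1, 80→5, 74→7
Mean rank = (5 + 1 + 5 + 7) / 4 = 4.50

4.50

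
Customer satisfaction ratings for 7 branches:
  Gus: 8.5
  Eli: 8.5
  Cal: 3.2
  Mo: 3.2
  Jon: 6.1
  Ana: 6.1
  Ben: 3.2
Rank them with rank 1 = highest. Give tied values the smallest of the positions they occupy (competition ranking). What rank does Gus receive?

1

Sorted (descending): 8.5, 8.5, 6.1, 6.1, 3.2, 3.2, 3.2
The 2 values of 8.5 occupy positions 1–2 → each gets rank 1.
The 2 values of 6.1 occupy positions 3–4 → each gets rank 3.
The 3 values of 3.2 occupy positions 5–7 → each gets rank 5.
Gus has value 8.5 → rank 1.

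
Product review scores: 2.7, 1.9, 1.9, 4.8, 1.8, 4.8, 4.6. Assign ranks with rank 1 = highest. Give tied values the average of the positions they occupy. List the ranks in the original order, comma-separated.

4, 5.5, 5.5, 1.5, 7, 1.5, 3

Sorted (descending): 4.8, 4.8, 4.6, 2.7, 1.9, 1.9, 1.8
The 2 values of 4.8 occupy positions 1–2 → average rank (1+2)/2 = 1.5.
The 2 values of 1.9 occupy positions 5–6 → average rank (5+6)/2 = 5.5.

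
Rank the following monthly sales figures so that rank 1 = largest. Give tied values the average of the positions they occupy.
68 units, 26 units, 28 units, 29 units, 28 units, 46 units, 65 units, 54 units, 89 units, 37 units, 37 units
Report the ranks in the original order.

2, 11, 9.5, 8, 9.5, 5, 3, 4, 1, 6.5, 6.5

Sorted (descending): 89, 68, 65, 54, 46, 37, 37, 29, 28, 28, 26
The 2 values of 37 occupy positions 6–7 → average rank (6+7)/2 = 6.5.
The 2 values of 28 occupy positions 9–10 → average rank (9+10)/2 = 9.5.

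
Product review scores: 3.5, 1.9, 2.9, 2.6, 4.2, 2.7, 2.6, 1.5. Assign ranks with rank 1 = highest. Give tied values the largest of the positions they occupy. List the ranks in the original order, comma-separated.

2, 7, 3, 6, 1, 4, 6, 8

Sorted (descending): 4.2, 3.5, 2.9, 2.7, 2.6, 2.6, 1.9, 1.5
The 2 values of 2.6 occupy positions 5–6 → each gets rank 6.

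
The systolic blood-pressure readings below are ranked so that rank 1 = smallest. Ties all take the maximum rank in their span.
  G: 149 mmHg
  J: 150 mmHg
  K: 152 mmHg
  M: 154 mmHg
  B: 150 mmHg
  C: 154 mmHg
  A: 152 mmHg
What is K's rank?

Sorted (ascending): 149, 150, 150, 152, 152, 154, 154
The 2 values of 150 occupy positions 2–3 → each gets rank 3.
The 2 values of 152 occupy positions 4–5 → each gets rank 5.
The 2 values of 154 occupy positions 6–7 → each gets rank 7.
K has value 152 mmHg → rank 5.

5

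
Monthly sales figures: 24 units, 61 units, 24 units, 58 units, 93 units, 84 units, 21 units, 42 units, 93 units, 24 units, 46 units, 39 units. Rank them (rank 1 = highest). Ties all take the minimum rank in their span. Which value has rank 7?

Sorted (descending): 93, 93, 84, 61, 58, 46, 42, 39, 24, 24, 24, 21
The 2 values of 93 occupy positions 1–2 → each gets rank 1.
The 3 values of 24 occupy positions 9–11 → each gets rank 9.
Rank 7 → value 42.

42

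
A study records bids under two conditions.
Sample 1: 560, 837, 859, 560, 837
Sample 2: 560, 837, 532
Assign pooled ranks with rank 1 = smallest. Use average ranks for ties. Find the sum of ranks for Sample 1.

Sorted (ascending): 532, 560, 560, 560, 837, 837, 837, 859
The 3 values of 560 occupy positions 2–4 → average rank 3.
The 3 values of 837 occupy positions 5–7 → average rank 6.
Sample 1 values → pooled ranks: 560→3, 837→6, 859→8, 560→3, 837→6
Rank sum = 3 + 6 + 8 + 3 + 6 = 26

26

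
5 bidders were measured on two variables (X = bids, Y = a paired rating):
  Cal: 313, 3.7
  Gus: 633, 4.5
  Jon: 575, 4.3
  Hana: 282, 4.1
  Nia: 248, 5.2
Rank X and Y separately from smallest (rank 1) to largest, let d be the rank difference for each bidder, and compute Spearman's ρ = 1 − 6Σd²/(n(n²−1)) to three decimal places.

-0.100

Ranks of variable 1: 3, 5, 4, 2, 1
Ranks of variable 2: 1, 4, 3, 2, 5
d = r₁ − r₂: 2, 1, 1, 0, -4
d²: 4, 1, 1, 0, 16; Σd² = 22
ρ = 1 − 6·22/(5·24) = 1 − 132/120 = -0.100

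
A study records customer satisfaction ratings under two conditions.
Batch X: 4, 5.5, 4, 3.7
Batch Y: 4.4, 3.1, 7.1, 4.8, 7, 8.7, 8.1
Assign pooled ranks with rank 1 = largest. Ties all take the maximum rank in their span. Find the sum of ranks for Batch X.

33

Sorted (descending): 8.7, 8.1, 7.1, 7, 5.5, 4.8, 4.4, 4, 4, 3.7, 3.1
The 2 values of 4 occupy positions 8–9 → each gets rank 9.
Batch X values → pooled ranks: 4→9, 5.5→5, 4→9, 3.7→10
Rank sum = 9 + 5 + 9 + 10 = 33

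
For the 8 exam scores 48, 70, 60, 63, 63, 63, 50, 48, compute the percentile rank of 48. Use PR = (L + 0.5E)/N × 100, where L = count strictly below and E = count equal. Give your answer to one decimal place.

N = 8.
Strictly below 48: 0. Equal to 48: 2.
PR = (0 + 0.5·2)/8 × 100 = 12.5

12.5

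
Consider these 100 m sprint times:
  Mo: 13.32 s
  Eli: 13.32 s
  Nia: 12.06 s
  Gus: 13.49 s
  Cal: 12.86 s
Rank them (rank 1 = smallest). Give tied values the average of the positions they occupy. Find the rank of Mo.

Sorted (ascending): 12.06, 12.86, 13.32, 13.32, 13.49
The 2 values of 13.32 occupy positions 3–4 → average rank (3+4)/2 = 3.5.
Mo has value 13.32 s → rank 3.5.

3.5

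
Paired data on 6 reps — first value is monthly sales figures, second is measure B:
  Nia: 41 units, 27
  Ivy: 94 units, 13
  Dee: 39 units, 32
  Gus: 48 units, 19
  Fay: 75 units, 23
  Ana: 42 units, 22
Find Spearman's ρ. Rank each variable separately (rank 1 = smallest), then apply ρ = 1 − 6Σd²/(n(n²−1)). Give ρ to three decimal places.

Ranks of variable 1: 2, 6, 1, 4, 5, 3
Ranks of variable 2: 5, 1, 6, 2, 4, 3
d = r₁ − r₂: -3, 5, -5, 2, 1, 0
d²: 9, 25, 25, 4, 1, 0; Σd² = 64
ρ = 1 − 6·64/(6·35) = 1 − 384/210 = -0.829

-0.829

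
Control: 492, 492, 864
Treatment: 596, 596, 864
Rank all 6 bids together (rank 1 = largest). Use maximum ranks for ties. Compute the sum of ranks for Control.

Sorted (descending): 864, 864, 596, 596, 492, 492
The 2 values of 864 occupy positions 1–2 → each gets rank 2.
The 2 values of 596 occupy positions 3–4 → each gets rank 4.
The 2 values of 492 occupy positions 5–6 → each gets rank 6.
Control values → pooled ranks: 492→6, 492→6, 864→2
Rank sum = 6 + 6 + 2 = 14

14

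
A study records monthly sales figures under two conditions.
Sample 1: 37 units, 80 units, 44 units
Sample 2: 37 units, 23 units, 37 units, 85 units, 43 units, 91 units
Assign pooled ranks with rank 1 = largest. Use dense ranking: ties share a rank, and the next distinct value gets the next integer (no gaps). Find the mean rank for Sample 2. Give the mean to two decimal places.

4.50

Sorted (descending): 91, 85, 80, 44, 43, 37, 37, 37, 23
The 3 values of 37 share dense rank 6.
Remaining distinct values take the next consecutive integers.
Sample 2 values → pooled ranks: 37→6, 23→7, 37→6, 85→2, 43→5, 91→1
Mean rank = (6 + 7 + 6 + 2 + 5 + 1) / 6 = 4.50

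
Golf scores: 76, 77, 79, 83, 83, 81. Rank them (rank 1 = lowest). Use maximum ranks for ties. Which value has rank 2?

Sorted (ascending): 76, 77, 79, 81, 83, 83
The 2 values of 83 occupy positions 5–6 → each gets rank 6.
Rank 2 → value 77.

77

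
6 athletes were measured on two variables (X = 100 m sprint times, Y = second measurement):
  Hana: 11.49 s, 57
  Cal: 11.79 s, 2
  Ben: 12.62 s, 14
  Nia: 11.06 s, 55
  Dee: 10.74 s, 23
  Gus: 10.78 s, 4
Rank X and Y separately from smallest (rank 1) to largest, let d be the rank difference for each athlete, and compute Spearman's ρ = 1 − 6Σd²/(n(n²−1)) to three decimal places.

-0.200

Ranks of variable 1: 4, 5, 6, 3, 1, 2
Ranks of variable 2: 6, 1, 3, 5, 4, 2
d = r₁ − r₂: -2, 4, 3, -2, -3, 0
d²: 4, 16, 9, 4, 9, 0; Σd² = 42
ρ = 1 − 6·42/(6·35) = 1 − 252/210 = -0.200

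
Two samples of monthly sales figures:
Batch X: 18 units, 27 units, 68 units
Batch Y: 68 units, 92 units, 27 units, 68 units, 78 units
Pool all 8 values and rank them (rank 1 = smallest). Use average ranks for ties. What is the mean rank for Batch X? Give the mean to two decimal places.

2.83

Sorted (ascending): 18, 27, 27, 68, 68, 68, 78, 92
The 2 values of 27 occupy positions 2–3 → average rank (2+3)/2 = 2.5.
The 3 values of 68 occupy positions 4–6 → average rank 5.
Batch X values → pooled ranks: 18→1, 27→2.5, 68→5
Mean rank = (1 + 2.5 + 5) / 3 = 2.83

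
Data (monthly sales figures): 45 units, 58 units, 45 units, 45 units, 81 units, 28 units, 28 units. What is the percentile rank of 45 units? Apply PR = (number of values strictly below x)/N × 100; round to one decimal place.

N = 7.
Strictly below 45: 2. Equal to 45: 3.
PR = 2/7 × 100 = 28.6

28.6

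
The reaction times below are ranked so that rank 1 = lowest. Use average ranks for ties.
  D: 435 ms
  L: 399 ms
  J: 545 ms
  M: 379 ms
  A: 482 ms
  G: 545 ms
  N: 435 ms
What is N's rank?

3.5

Sorted (ascending): 379, 399, 435, 435, 482, 545, 545
The 2 values of 435 occupy positions 3–4 → average rank (3+4)/2 = 3.5.
The 2 values of 545 occupy positions 6–7 → average rank (6+7)/2 = 6.5.
N has value 435 ms → rank 3.5.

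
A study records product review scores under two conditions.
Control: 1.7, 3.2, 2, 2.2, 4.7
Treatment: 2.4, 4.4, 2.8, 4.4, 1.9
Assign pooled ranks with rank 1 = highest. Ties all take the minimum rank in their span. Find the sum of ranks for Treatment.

Sorted (descending): 4.7, 4.4, 4.4, 3.2, 2.8, 2.4, 2.2, 2, 1.9, 1.7
The 2 values of 4.4 occupy positions 2–3 → each gets rank 2.
Treatment values → pooled ranks: 2.4→6, 4.4→2, 2.8→5, 4.4→2, 1.9→9
Rank sum = 6 + 2 + 5 + 2 + 9 = 24

24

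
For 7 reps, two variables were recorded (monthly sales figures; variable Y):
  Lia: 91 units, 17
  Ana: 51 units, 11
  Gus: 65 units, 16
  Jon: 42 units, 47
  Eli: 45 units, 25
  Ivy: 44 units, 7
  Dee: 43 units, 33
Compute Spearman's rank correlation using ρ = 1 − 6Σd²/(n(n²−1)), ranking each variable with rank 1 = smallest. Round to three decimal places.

Ranks of variable 1: 7, 5, 6, 1, 4, 3, 2
Ranks of variable 2: 4, 2, 3, 7, 5, 1, 6
d = r₁ − r₂: 3, 3, 3, -6, -1, 2, -4
d²: 9, 9, 9, 36, 1, 4, 16; Σd² = 84
ρ = 1 − 6·84/(7·48) = 1 − 504/336 = -0.500

-0.500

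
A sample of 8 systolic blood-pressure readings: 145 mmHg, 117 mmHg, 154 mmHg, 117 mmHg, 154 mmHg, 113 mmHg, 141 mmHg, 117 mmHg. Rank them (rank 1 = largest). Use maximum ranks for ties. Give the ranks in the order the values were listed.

Sorted (descending): 154, 154, 145, 141, 117, 117, 117, 113
The 2 values of 154 occupy positions 1–2 → each gets rank 2.
The 3 values of 117 occupy positions 5–7 → each gets rank 7.

3, 7, 2, 7, 2, 8, 4, 7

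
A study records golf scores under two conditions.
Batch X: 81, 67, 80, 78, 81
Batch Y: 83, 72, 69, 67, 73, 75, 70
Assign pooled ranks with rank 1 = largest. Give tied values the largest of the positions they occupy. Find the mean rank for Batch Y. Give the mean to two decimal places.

Sorted (descending): 83, 81, 81, 80, 78, 75, 73, 72, 70, 69, 67, 67
The 2 values of 81 occupy positions 2–3 → each gets rank 3.
The 2 values of 67 occupy positions 11–12 → each gets rank 12.
Batch Y values → pooled ranks: 83→1, 72→8, 69→10, 67→12, 73→7, 75→6, 70→9
Mean rank = (1 + 8 + 10 + 12 + 7 + 6 + 9) / 7 = 7.57

7.57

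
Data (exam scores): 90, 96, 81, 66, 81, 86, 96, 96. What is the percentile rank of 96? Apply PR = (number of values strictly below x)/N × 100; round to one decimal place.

N = 8.
Strictly below 96: 5. Equal to 96: 3.
PR = 5/8 × 100 = 62.5

62.5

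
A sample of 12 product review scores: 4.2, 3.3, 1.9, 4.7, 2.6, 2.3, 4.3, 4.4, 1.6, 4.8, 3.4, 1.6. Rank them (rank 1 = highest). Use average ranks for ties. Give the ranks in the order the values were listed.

5, 7, 10, 2, 8, 9, 4, 3, 11.5, 1, 6, 11.5

Sorted (descending): 4.8, 4.7, 4.4, 4.3, 4.2, 3.4, 3.3, 2.6, 2.3, 1.9, 1.6, 1.6
The 2 values of 1.6 occupy positions 11–12 → average rank (11+12)/2 = 11.5.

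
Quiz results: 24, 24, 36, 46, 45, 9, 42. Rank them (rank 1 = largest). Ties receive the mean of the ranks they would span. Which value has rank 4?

Sorted (descending): 46, 45, 42, 36, 24, 24, 9
The 2 values of 24 occupy positions 5–6 → average rank (5+6)/2 = 5.5.
Rank 4 → value 36.

36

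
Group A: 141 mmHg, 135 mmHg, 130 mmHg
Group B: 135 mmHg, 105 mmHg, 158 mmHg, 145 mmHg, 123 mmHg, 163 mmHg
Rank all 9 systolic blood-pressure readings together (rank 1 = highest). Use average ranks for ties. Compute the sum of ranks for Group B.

28.5

Sorted (descending): 163, 158, 145, 141, 135, 135, 130, 123, 105
The 2 values of 135 occupy positions 5–6 → average rank (5+6)/2 = 5.5.
Group B values → pooled ranks: 135→5.5, 105→9, 158→2, 145→3, 123→8, 163→1
Rank sum = 5.5 + 9 + 2 + 3 + 8 + 1 = 28.5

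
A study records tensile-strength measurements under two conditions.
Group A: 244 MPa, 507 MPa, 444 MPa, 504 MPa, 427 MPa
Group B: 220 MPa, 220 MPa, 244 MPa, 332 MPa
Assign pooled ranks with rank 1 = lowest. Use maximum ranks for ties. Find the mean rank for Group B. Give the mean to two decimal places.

3.25

Sorted (ascending): 220, 220, 244, 244, 332, 427, 444, 504, 507
The 2 values of 220 occupy positions 1–2 → each gets rank 2.
The 2 values of 244 occupy positions 3–4 → each gets rank 4.
Group B values → pooled ranks: 220→2, 220→2, 244→4, 332→5
Mean rank = (2 + 2 + 4 + 5) / 4 = 3.25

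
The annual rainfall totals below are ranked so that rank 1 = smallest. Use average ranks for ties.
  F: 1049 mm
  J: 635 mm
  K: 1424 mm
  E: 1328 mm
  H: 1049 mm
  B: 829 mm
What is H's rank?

Sorted (ascending): 635, 829, 1049, 1049, 1328, 1424
The 2 values of 1049 occupy positions 3–4 → average rank (3+4)/2 = 3.5.
H has value 1049 mm → rank 3.5.

3.5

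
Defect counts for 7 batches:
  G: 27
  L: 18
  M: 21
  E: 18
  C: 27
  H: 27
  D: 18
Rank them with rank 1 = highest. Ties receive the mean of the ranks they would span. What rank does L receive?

6

Sorted (descending): 27, 27, 27, 21, 18, 18, 18
The 3 values of 27 occupy positions 1–3 → average rank 2.
The 3 values of 18 occupy positions 5–7 → average rank 6.
L has value 18 → rank 6.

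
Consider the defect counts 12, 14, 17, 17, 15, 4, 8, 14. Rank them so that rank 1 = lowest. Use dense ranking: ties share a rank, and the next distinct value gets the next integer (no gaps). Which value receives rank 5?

15

Sorted (ascending): 4, 8, 12, 14, 14, 15, 17, 17
The 2 values of 14 share dense rank 4.
The 2 values of 17 share dense rank 6.
Remaining distinct values take the next consecutive integers.
Rank 5 → value 15.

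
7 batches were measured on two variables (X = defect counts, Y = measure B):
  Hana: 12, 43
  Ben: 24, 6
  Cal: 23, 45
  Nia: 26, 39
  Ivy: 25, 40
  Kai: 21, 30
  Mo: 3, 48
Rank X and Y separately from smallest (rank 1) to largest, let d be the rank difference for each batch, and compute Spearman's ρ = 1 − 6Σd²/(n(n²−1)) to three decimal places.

-0.536

Ranks of variable 1: 2, 5, 4, 7, 6, 3, 1
Ranks of variable 2: 5, 1, 6, 3, 4, 2, 7
d = r₁ − r₂: -3, 4, -2, 4, 2, 1, -6
d²: 9, 16, 4, 16, 4, 1, 36; Σd² = 86
ρ = 1 − 6·86/(7·48) = 1 − 516/336 = -0.536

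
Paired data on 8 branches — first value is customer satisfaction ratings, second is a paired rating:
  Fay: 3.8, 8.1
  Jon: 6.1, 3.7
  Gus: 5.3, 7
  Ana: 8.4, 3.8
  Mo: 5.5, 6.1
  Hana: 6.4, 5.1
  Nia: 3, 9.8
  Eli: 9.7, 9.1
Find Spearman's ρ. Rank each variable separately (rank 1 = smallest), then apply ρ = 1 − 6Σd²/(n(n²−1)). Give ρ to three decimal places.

Ranks of variable 1: 2, 5, 3, 7, 4, 6, 1, 8
Ranks of variable 2: 6, 1, 5, 2, 4, 3, 8, 7
d = r₁ − r₂: -4, 4, -2, 5, 0, 3, -7, 1
d²: 16, 16, 4, 25, 0, 9, 49, 1; Σd² = 120
ρ = 1 − 6·120/(8·63) = 1 − 720/504 = -0.429

-0.429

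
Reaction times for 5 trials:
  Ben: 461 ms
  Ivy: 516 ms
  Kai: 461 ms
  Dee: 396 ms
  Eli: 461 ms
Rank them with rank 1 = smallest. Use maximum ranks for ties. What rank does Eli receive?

Sorted (ascending): 396, 461, 461, 461, 516
The 3 values of 461 occupy positions 2–4 → each gets rank 4.
Eli has value 461 ms → rank 4.

4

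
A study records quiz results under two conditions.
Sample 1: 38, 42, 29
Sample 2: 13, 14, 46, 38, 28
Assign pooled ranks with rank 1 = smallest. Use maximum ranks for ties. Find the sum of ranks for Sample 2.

Sorted (ascending): 13, 14, 28, 29, 38, 38, 42, 46
The 2 values of 38 occupy positions 5–6 → each gets rank 6.
Sample 2 values → pooled ranks: 13→1, 14→2, 46→8, 38→6, 28→3
Rank sum = 1 + 2 + 8 + 6 + 3 = 20

20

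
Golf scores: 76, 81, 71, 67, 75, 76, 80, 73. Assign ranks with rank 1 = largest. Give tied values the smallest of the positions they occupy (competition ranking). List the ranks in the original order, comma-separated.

3, 1, 7, 8, 5, 3, 2, 6

Sorted (descending): 81, 80, 76, 76, 75, 73, 71, 67
The 2 values of 76 occupy positions 3–4 → each gets rank 3.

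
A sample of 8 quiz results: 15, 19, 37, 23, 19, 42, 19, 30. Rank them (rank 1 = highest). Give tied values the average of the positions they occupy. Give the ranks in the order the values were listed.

8, 6, 2, 4, 6, 1, 6, 3

Sorted (descending): 42, 37, 30, 23, 19, 19, 19, 15
The 3 values of 19 occupy positions 5–7 → average rank 6.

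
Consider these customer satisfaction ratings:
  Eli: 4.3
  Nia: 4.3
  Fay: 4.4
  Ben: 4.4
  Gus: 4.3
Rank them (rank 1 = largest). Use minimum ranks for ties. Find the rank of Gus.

Sorted (descending): 4.4, 4.4, 4.3, 4.3, 4.3
The 2 values of 4.4 occupy positions 1–2 → each gets rank 1.
The 3 values of 4.3 occupy positions 3–5 → each gets rank 3.
Gus has value 4.3 → rank 3.

3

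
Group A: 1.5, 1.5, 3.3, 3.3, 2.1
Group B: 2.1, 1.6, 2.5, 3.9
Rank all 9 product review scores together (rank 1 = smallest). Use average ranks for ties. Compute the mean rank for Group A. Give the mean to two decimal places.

4.50

Sorted (ascending): 1.5, 1.5, 1.6, 2.1, 2.1, 2.5, 3.3, 3.3, 3.9
The 2 values of 1.5 occupy positions 1–2 → average rank (1+2)/2 = 1.5.
The 2 values of 2.1 occupy positions 4–5 → average rank (4+5)/2 = 4.5.
The 2 values of 3.3 occupy positions 7–8 → average rank (7+8)/2 = 7.5.
Group A values → pooled ranks: 1.5→1.5, 1.5→1.5, 3.3→7.5, 3.3→7.5, 2.1→4.5
Mean rank = (1.5 + 1.5 + 7.5 + 7.5 + 4.5) / 5 = 4.50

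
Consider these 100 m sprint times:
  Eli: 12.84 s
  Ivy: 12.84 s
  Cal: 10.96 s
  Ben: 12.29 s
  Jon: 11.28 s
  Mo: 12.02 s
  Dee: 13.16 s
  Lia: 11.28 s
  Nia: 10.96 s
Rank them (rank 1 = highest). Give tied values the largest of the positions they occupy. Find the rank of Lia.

7

Sorted (descending): 13.16, 12.84, 12.84, 12.29, 12.02, 11.28, 11.28, 10.96, 10.96
The 2 values of 12.84 occupy positions 2–3 → each gets rank 3.
The 2 values of 11.28 occupy positions 6–7 → each gets rank 7.
The 2 values of 10.96 occupy positions 8–9 → each gets rank 9.
Lia has value 11.28 s → rank 7.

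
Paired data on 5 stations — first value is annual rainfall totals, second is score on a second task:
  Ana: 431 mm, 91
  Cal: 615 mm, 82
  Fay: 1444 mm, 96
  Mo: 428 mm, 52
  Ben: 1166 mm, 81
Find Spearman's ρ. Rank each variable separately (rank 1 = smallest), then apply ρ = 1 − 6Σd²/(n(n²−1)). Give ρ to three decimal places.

0.600

Ranks of variable 1: 2, 3, 5, 1, 4
Ranks of variable 2: 4, 3, 5, 1, 2
d = r₁ − r₂: -2, 0, 0, 0, 2
d²: 4, 0, 0, 0, 4; Σd² = 8
ρ = 1 − 6·8/(5·24) = 1 − 48/120 = 0.600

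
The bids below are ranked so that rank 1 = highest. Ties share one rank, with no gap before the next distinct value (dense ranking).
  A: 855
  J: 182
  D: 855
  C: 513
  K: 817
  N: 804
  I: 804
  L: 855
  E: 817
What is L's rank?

Sorted (descending): 855, 855, 855, 817, 817, 804, 804, 513, 182
The 3 values of 855 share dense rank 1.
The 2 values of 817 share dense rank 2.
The 2 values of 804 share dense rank 3.
Remaining distinct values take the next consecutive integers.
L has value 855 → rank 1.

1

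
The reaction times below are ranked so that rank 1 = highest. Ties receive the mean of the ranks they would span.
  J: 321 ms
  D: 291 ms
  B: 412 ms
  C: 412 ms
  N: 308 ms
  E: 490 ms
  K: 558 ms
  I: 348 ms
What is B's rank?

Sorted (descending): 558, 490, 412, 412, 348, 321, 308, 291
The 2 values of 412 occupy positions 3–4 → average rank (3+4)/2 = 3.5.
B has value 412 ms → rank 3.5.

3.5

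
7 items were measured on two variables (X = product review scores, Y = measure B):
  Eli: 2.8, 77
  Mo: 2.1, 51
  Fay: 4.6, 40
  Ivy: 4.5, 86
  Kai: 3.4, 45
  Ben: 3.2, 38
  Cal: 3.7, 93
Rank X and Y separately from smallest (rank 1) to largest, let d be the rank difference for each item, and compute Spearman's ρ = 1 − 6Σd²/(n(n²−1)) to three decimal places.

0.071

Ranks of variable 1: 2, 1, 7, 6, 4, 3, 5
Ranks of variable 2: 5, 4, 2, 6, 3, 1, 7
d = r₁ − r₂: -3, -3, 5, 0, 1, 2, -2
d²: 9, 9, 25, 0, 1, 4, 4; Σd² = 52
ρ = 1 − 6·52/(7·48) = 1 − 312/336 = 0.071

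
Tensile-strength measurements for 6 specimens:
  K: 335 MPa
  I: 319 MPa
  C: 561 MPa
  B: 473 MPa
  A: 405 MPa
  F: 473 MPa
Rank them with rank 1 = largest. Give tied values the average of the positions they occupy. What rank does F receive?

Sorted (descending): 561, 473, 473, 405, 335, 319
The 2 values of 473 occupy positions 2–3 → average rank (2+3)/2 = 2.5.
F has value 473 MPa → rank 2.5.

2.5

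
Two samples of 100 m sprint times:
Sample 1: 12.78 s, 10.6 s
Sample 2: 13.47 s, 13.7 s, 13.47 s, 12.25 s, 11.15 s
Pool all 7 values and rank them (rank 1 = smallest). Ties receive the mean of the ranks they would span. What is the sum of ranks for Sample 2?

Sorted (ascending): 10.6, 11.15, 12.25, 12.78, 13.47, 13.47, 13.7
The 2 values of 13.47 occupy positions 5–6 → average rank (5+6)/2 = 5.5.
Sample 2 values → pooled ranks: 13.47→5.5, 13.7→7, 13.47→5.5, 12.25→3, 11.15→2
Rank sum = 5.5 + 7 + 5.5 + 3 + 2 = 23

23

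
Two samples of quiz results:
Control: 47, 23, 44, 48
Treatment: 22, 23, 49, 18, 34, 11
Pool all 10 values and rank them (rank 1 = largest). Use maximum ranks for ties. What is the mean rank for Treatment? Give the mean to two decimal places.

6.67

Sorted (descending): 49, 48, 47, 44, 34, 23, 23, 22, 18, 11
The 2 values of 23 occupy positions 6–7 → each gets rank 7.
Treatment values → pooled ranks: 22→8, 23→7, 49→1, 18→9, 34→5, 11→10
Mean rank = (8 + 7 + 1 + 9 + 5 + 10) / 6 = 6.67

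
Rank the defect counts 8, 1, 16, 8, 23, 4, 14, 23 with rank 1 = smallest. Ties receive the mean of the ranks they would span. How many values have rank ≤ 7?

Sorted (ascending): 1, 4, 8, 8, 14, 16, 23, 23
The 2 values of 8 occupy positions 3–4 → average rank (3+4)/2 = 3.5.
The 2 values of 23 occupy positions 7–8 → average rank (7+8)/2 = 7.5.
Ranks ≤ 7: {1, 2, 3.5, 3.5, 5, 6} → 6 values.

6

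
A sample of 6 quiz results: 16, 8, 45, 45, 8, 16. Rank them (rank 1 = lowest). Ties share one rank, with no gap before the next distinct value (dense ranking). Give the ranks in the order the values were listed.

Sorted (ascending): 8, 8, 16, 16, 45, 45
The 2 values of 8 share dense rank 1.
The 2 values of 16 share dense rank 2.
The 2 values of 45 share dense rank 3.

2, 1, 3, 3, 1, 2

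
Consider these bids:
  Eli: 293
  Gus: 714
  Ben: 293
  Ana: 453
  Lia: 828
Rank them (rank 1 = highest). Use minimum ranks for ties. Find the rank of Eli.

Sorted (descending): 828, 714, 453, 293, 293
The 2 values of 293 occupy positions 4–5 → each gets rank 4.
Eli has value 293 → rank 4.

4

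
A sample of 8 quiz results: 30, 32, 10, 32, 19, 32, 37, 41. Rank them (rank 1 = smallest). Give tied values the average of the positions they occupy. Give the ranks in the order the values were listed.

3, 5, 1, 5, 2, 5, 7, 8

Sorted (ascending): 10, 19, 30, 32, 32, 32, 37, 41
The 3 values of 32 occupy positions 4–6 → average rank 5.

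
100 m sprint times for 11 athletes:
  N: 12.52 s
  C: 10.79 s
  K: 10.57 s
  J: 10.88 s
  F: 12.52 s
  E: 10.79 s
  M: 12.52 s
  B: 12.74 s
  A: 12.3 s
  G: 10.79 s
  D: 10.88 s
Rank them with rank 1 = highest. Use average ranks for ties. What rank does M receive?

3

Sorted (descending): 12.74, 12.52, 12.52, 12.52, 12.3, 10.88, 10.88, 10.79, 10.79, 10.79, 10.57
The 3 values of 12.52 occupy positions 2–4 → average rank 3.
The 2 values of 10.88 occupy positions 6–7 → average rank (6+7)/2 = 6.5.
The 3 values of 10.79 occupy positions 8–10 → average rank 9.
M has value 12.52 s → rank 3.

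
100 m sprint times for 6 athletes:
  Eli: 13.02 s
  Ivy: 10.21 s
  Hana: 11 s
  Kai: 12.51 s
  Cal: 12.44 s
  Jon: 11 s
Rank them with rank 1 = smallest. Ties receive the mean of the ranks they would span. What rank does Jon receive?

2.5

Sorted (ascending): 10.21, 11, 11, 12.44, 12.51, 13.02
The 2 values of 11 occupy positions 2–3 → average rank (2+3)/2 = 2.5.
Jon has value 11 s → rank 2.5.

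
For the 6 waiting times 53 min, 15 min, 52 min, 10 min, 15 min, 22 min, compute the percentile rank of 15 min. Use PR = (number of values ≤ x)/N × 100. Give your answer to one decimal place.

N = 6.
Strictly below 15: 1. Equal to 15: 2.
PR = 3/6 × 100 = 50.0

50.0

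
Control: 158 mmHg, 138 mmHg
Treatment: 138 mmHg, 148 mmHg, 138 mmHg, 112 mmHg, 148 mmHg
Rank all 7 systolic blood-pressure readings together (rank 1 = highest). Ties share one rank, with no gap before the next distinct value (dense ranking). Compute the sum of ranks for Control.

4

Sorted (descending): 158, 148, 148, 138, 138, 138, 112
The 2 values of 148 share dense rank 2.
The 3 values of 138 share dense rank 3.
Remaining distinct values take the next consecutive integers.
Control values → pooled ranks: 158→1, 138→3
Rank sum = 1 + 3 = 4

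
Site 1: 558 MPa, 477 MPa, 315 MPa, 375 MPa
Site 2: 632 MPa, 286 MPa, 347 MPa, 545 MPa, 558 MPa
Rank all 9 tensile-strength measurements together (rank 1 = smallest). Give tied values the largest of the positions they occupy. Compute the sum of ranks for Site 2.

27

Sorted (ascending): 286, 315, 347, 375, 477, 545, 558, 558, 632
The 2 values of 558 occupy positions 7–8 → each gets rank 8.
Site 2 values → pooled ranks: 632→9, 286→1, 347→3, 545→6, 558→8
Rank sum = 9 + 1 + 3 + 6 + 8 = 27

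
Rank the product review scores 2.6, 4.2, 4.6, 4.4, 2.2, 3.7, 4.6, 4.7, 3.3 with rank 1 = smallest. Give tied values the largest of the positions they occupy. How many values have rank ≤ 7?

Sorted (ascending): 2.2, 2.6, 3.3, 3.7, 4.2, 4.4, 4.6, 4.6, 4.7
The 2 values of 4.6 occupy positions 7–8 → each gets rank 8.
Ranks ≤ 7: {1, 2, 3, 4, 5, 6} → 6 values.

6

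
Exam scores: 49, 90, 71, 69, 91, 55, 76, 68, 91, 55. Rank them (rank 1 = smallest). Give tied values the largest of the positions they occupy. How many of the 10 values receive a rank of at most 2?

1

Sorted (ascending): 49, 55, 55, 68, 69, 71, 76, 90, 91, 91
The 2 values of 55 occupy positions 2–3 → each gets rank 3.
The 2 values of 91 occupy positions 9–10 → each gets rank 10.
Ranks ≤ 2: {1} → 1 value.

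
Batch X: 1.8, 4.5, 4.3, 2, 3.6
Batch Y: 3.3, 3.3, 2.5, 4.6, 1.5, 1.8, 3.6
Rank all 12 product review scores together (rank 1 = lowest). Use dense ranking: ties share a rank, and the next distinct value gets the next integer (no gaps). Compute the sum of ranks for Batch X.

26

Sorted (ascending): 1.5, 1.8, 1.8, 2, 2.5, 3.3, 3.3, 3.6, 3.6, 4.3, 4.5, 4.6
The 2 values of 1.8 share dense rank 2.
The 2 values of 3.3 share dense rank 5.
The 2 values of 3.6 share dense rank 6.
Remaining distinct values take the next consecutive integers.
Batch X values → pooled ranks: 1.8→2, 4.5→8, 4.3→7, 2→3, 3.6→6
Rank sum = 2 + 8 + 7 + 3 + 6 = 26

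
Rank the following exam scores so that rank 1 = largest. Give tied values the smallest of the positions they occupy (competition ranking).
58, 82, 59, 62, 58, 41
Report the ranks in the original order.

4, 1, 3, 2, 4, 6

Sorted (descending): 82, 62, 59, 58, 58, 41
The 2 values of 58 occupy positions 4–5 → each gets rank 4.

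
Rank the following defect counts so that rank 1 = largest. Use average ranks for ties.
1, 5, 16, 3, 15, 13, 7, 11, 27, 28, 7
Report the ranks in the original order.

11, 9, 3, 10, 4, 5, 7.5, 6, 2, 1, 7.5

Sorted (descending): 28, 27, 16, 15, 13, 11, 7, 7, 5, 3, 1
The 2 values of 7 occupy positions 7–8 → average rank (7+8)/2 = 7.5.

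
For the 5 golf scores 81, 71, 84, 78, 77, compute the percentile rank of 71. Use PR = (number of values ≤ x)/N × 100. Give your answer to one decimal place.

20.0

N = 5.
Strictly below 71: 0. Equal to 71: 1.
PR = 1/5 × 100 = 20.0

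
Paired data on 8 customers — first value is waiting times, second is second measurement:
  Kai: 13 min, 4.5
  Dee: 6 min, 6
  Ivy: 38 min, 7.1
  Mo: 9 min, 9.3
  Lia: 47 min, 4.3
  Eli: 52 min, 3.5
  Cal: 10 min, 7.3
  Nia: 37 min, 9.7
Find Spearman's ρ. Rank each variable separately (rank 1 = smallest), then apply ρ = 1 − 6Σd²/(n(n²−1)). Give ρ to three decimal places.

-0.524

Ranks of variable 1: 4, 1, 6, 2, 7, 8, 3, 5
Ranks of variable 2: 3, 4, 5, 7, 2, 1, 6, 8
d = r₁ − r₂: 1, -3, 1, -5, 5, 7, -3, -3
d²: 1, 9, 1, 25, 25, 49, 9, 9; Σd² = 128
ρ = 1 − 6·128/(8·63) = 1 − 768/504 = -0.524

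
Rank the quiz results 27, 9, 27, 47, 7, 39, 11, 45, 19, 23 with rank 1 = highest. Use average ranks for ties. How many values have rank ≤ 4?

3

Sorted (descending): 47, 45, 39, 27, 27, 23, 19, 11, 9, 7
The 2 values of 27 occupy positions 4–5 → average rank (4+5)/2 = 4.5.
Ranks ≤ 4: {1, 2, 3} → 3 values.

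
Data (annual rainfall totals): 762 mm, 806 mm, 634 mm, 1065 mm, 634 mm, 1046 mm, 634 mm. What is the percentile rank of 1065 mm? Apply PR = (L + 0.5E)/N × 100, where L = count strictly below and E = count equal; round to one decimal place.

92.9

N = 7.
Strictly below 1065: 6. Equal to 1065: 1.
PR = (6 + 0.5·1)/7 × 100 = 92.9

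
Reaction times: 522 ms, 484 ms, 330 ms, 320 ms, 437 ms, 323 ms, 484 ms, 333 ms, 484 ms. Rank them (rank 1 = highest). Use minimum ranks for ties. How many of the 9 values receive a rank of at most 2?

4

Sorted (descending): 522, 484, 484, 484, 437, 333, 330, 323, 320
The 3 values of 484 occupy positions 2–4 → each gets rank 2.
Ranks ≤ 2: {1, 2, 2, 2} → 4 values.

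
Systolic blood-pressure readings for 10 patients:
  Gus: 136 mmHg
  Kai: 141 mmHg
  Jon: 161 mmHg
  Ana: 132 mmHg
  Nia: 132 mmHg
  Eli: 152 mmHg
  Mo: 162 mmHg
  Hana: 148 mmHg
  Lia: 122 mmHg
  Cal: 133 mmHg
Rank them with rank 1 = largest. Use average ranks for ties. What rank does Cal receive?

7

Sorted (descending): 162, 161, 152, 148, 141, 136, 133, 132, 132, 122
The 2 values of 132 occupy positions 8–9 → average rank (8+9)/2 = 8.5.
Cal has value 133 mmHg → rank 7.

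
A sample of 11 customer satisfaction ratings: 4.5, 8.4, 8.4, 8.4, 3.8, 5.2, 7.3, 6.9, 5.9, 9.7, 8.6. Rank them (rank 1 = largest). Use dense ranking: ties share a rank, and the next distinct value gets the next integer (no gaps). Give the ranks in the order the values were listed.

Sorted (descending): 9.7, 8.6, 8.4, 8.4, 8.4, 7.3, 6.9, 5.9, 5.2, 4.5, 3.8
The 3 values of 8.4 share dense rank 3.
Remaining distinct values take the next consecutive integers.

8, 3, 3, 3, 9, 7, 4, 5, 6, 1, 2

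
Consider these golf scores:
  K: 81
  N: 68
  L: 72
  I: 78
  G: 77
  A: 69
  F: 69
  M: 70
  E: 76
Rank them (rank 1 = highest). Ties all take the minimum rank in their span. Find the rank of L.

Sorted (descending): 81, 78, 77, 76, 72, 70, 69, 69, 68
The 2 values of 69 occupy positions 7–8 → each gets rank 7.
L has value 72 → rank 5.

5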